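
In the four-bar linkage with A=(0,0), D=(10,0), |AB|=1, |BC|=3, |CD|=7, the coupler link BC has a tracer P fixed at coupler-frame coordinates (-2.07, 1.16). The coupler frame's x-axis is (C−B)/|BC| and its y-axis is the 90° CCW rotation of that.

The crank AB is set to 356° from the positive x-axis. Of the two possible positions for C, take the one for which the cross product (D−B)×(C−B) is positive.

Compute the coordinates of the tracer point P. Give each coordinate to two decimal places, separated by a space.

-1.33 -0.55

A=(0,0), D=(10.00,0)
B = A + 1.00·(cos356°, sin356°) = (0.9976, -0.0698)
|BD| = 9.0027
circle(B,3.00) ∩ circle(D,7.00): a=2.2798, h=1.9500
  candidates: C₊=(3.2622,1.8979) cross=17.555; C₋=(3.2924,-2.0020) cross=-17.555
  mode + wants cross > 0 → take C=(3.2622,1.8979) (cross=17.555)
ex = (C−B)/|BC| = (0.7549,0.6559); ey = (-0.6559,0.7549)
P = B + -2.07·ex + 1.16·ey = (-1.3258,-0.5518)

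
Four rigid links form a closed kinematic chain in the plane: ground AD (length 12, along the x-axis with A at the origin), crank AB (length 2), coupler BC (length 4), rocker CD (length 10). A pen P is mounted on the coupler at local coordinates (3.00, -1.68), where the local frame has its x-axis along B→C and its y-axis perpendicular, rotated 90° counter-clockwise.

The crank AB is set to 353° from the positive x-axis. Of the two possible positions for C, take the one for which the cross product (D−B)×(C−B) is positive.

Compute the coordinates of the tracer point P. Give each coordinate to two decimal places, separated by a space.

A=(0,0), D=(12.00,0)
B = A + 2.00·(cos353°, sin353°) = (1.9851, -0.2437)
|BD| = 10.0179
circle(B,4.00) ∩ circle(D,10.00): a=0.8164, h=3.9158
  candidates: C₊=(2.7060,3.6908) cross=39.228; C₋=(2.8966,-4.1385) cross=-39.228
  mode + wants cross > 0 → take C=(2.7060,3.6908) (cross=39.228)
ex = (C−B)/|BC| = (0.1802,0.9836); ey = (-0.9836,0.1802)
P = B + 3.00·ex + -1.68·ey = (4.1783,2.4044)

4.18 2.40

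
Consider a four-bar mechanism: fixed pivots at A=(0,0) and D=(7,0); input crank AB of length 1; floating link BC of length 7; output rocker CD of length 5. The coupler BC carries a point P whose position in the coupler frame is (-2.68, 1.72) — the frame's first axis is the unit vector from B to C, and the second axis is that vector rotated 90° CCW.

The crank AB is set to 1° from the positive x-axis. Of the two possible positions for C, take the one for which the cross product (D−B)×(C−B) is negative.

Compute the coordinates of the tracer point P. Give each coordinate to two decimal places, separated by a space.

A=(0,0), D=(7.00,0)
B = A + 1.00·(cos1°, sin1°) = (0.9998, 0.0175)
|BD| = 6.0002
circle(B,7.00) ∩ circle(D,5.00): a=5.0000, h=4.8989
  candidates: C₊=(6.0141,4.9018) cross=29.395; C₋=(5.9856,-4.8960) cross=-29.395
  mode - wants cross < 0 → take C=(5.9856,-4.8960) (cross=-29.395)
ex = (C−B)/|BC| = (0.7123,-0.7019); ey = (0.7019,0.7123)
P = B + -2.68·ex + 1.72·ey = (0.2983,3.1237)

0.30 3.12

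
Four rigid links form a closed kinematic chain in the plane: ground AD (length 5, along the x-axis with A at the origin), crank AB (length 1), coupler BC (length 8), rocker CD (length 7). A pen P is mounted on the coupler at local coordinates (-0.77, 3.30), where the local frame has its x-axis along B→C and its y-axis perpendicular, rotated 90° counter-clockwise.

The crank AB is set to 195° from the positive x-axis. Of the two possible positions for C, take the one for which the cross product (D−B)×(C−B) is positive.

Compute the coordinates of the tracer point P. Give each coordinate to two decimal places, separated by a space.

A=(0,0), D=(5.00,0)
B = A + 1.00·(cos195°, sin195°) = (-0.9659, -0.2588)
|BD| = 5.9715
circle(B,8.00) ∩ circle(D,7.00): a=4.2417, h=6.7829
  candidates: C₊=(2.9778,6.7016) cross=40.504; C₋=(3.5658,-6.8515) cross=-40.504
  mode + wants cross > 0 → take C=(2.9778,6.7016) (cross=40.504)
ex = (C−B)/|BC| = (0.4930,0.8700); ey = (-0.8700,0.4930)
P = B + -0.77·ex + 3.30·ey = (-4.2167,0.6980)

-4.22 0.70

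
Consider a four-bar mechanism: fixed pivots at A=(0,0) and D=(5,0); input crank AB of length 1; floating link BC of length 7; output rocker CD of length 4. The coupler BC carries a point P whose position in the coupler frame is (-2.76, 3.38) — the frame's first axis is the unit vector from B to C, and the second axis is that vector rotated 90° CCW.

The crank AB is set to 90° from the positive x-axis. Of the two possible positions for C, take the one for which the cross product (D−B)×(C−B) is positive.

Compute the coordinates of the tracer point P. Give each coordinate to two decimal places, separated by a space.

-3.86 3.04

A=(0,0), D=(5.00,0)
B = A + 1.00·(cos90°, sin90°) = (0.0000, 1.0000)
|BD| = 5.0990
circle(B,7.00) ∩ circle(D,4.00): a=5.7854, h=3.9407
  candidates: C₊=(6.4459,3.7295) cross=20.094; C₋=(4.9002,-3.9988) cross=-20.094
  mode + wants cross > 0 → take C=(6.4459,3.7295) (cross=20.094)
ex = (C−B)/|BC| = (0.9208,0.3899); ey = (-0.3899,0.9208)
P = B + -2.76·ex + 3.38·ey = (-3.8595,3.0362)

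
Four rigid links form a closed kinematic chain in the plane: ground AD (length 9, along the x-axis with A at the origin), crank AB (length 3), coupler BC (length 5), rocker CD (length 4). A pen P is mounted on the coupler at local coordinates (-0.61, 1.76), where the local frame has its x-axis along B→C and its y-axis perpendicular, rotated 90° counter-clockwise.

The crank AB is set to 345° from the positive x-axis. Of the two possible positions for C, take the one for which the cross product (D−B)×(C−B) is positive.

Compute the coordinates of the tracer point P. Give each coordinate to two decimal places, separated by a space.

A=(0,0), D=(9.00,0)
B = A + 3.00·(cos345°, sin345°) = (2.8978, -0.7765)
|BD| = 6.1514
circle(B,5.00) ∩ circle(D,4.00): a=3.8072, h=3.2411
  candidates: C₊=(6.2655,2.9193) cross=19.937; C₋=(7.0837,-3.5111) cross=-19.937
  mode + wants cross > 0 → take C=(6.2655,2.9193) (cross=19.937)
ex = (C−B)/|BC| = (0.6735,0.7392); ey = (-0.7392,0.6735)
P = B + -0.61·ex + 1.76·ey = (1.1860,-0.0419)

1.19 -0.04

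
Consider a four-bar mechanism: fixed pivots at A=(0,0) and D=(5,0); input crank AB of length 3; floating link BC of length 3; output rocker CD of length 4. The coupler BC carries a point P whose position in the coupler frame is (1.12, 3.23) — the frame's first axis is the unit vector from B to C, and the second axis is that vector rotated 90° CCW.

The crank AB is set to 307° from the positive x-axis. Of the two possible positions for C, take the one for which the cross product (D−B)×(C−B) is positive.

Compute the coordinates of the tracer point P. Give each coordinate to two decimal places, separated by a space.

-1.60 -2.15

A=(0,0), D=(5.00,0)
B = A + 3.00·(cos307°, sin307°) = (1.8054, -2.3959)
|BD| = 3.9932
circle(B,3.00) ∩ circle(D,4.00): a=1.1201, h=2.7831
  candidates: C₊=(1.0317,0.5026) cross=11.113; C₋=(4.3714,-3.9503) cross=-11.113
  mode + wants cross > 0 → take C=(1.0317,0.5026) (cross=11.113)
ex = (C−B)/|BC| = (-0.2579,0.9662); ey = (-0.9662,-0.2579)
P = B + 1.12·ex + 3.23·ey = (-1.6041,-2.1469)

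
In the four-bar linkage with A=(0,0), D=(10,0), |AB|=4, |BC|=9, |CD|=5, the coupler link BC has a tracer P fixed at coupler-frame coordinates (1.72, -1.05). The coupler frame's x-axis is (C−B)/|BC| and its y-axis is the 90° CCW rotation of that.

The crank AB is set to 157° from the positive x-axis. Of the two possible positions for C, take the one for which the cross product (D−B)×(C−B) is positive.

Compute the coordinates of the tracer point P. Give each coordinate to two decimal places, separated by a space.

-1.94 0.55

A=(0,0), D=(10.00,0)
B = A + 4.00·(cos157°, sin157°) = (-3.6820, 1.5629)
|BD| = 13.7710
circle(B,9.00) ∩ circle(D,5.00): a=8.9188, h=1.2065
  candidates: C₊=(5.3160,1.7495) cross=16.615; C₋=(5.0422,-0.6481) cross=-16.615
  mode + wants cross > 0 → take C=(5.3160,1.7495) (cross=16.615)
ex = (C−B)/|BC| = (0.9998,0.0207); ey = (-0.0207,0.9998)
P = B + 1.72·ex + -1.05·ey = (-1.9406,0.5488)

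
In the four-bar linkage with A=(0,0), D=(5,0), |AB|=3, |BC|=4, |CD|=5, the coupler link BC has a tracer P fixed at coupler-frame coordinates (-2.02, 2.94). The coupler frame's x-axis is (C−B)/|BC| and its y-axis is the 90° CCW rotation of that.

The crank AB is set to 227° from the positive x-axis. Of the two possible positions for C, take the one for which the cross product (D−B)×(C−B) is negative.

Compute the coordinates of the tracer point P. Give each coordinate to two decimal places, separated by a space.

A=(0,0), D=(5.00,0)
B = A + 3.00·(cos227°, sin227°) = (-2.0460, -2.1941)
|BD| = 7.3797
circle(B,4.00) ∩ circle(D,5.00): a=3.0801, h=2.5521
  candidates: C₊=(0.1360,1.1584) cross=18.834; C₋=(1.6536,-3.7150) cross=-18.834
  mode - wants cross < 0 → take C=(1.6536,-3.7150) (cross=-18.834)
ex = (C−B)/|BC| = (0.9249,-0.3802); ey = (0.3802,0.9249)
P = B + -2.02·ex + 2.94·ey = (-2.7964,1.2932)

-2.80 1.29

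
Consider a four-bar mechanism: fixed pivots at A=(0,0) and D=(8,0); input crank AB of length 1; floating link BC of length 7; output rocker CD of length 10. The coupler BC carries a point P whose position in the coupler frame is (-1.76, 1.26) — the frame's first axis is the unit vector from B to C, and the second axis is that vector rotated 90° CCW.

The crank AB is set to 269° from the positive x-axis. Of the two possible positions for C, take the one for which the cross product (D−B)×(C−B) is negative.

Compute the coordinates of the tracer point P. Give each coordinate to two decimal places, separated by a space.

A=(0,0), D=(8.00,0)
B = A + 1.00·(cos269°, sin269°) = (-0.0175, -0.9998)
|BD| = 8.0796
circle(B,7.00) ∩ circle(D,10.00): a=0.8837, h=6.9440
  candidates: C₊=(0.0001,6.0001) cross=56.104; C₋=(1.7187,-7.7811) cross=-56.104
  mode - wants cross < 0 → take C=(1.7187,-7.7811) (cross=-56.104)
ex = (C−B)/|BC| = (0.2480,-0.9688); ey = (0.9688,0.2480)
P = B + -1.76·ex + 1.26·ey = (0.7666,1.0177)

0.77 1.02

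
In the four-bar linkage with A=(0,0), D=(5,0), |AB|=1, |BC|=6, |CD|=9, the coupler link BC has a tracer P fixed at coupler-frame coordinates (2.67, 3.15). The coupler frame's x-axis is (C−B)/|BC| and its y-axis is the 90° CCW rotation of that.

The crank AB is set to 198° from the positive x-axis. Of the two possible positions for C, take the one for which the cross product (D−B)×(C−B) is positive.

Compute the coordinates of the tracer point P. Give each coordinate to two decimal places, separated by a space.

-4.54 1.74

A=(0,0), D=(5.00,0)
B = A + 1.00·(cos198°, sin198°) = (-0.9511, -0.3090)
|BD| = 5.9591
circle(B,6.00) ∩ circle(D,9.00): a=-0.7962, h=5.9469
  candidates: C₊=(-2.0546,5.5886) cross=35.438; C₋=(-1.4378,-6.2892) cross=-35.438
  mode + wants cross > 0 → take C=(-2.0546,5.5886) (cross=35.438)
ex = (C−B)/|BC| = (-0.1839,0.9829); ey = (-0.9829,-0.1839)
P = B + 2.67·ex + 3.15·ey = (-4.5384,1.7361)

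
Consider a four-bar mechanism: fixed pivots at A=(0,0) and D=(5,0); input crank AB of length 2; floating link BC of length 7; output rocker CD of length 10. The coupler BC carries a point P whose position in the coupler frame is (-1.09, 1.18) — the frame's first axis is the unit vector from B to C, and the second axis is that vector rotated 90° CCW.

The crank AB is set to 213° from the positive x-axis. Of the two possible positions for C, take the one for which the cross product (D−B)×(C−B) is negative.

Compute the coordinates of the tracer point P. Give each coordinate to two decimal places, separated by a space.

A=(0,0), D=(5.00,0)
B = A + 2.00·(cos213°, sin213°) = (-1.6773, -1.0893)
|BD| = 6.7656
circle(B,7.00) ∩ circle(D,10.00): a=-0.3863, h=6.9893
  candidates: C₊=(-3.1839,5.7467) cross=47.287; C₋=(-0.9333,-8.0496) cross=-47.287
  mode - wants cross < 0 → take C=(-0.9333,-8.0496) (cross=-47.287)
ex = (C−B)/|BC| = (0.1063,-0.9943); ey = (0.9943,0.1063)
P = B + -1.09·ex + 1.18·ey = (-0.6199,0.1200)

-0.62 0.12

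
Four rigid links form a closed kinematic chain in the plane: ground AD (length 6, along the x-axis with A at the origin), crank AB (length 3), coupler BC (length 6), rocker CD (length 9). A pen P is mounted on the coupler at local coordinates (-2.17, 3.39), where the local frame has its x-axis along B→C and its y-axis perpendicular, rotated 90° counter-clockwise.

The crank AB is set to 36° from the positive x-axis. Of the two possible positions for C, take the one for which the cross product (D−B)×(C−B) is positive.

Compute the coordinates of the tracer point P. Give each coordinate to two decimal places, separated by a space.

A=(0,0), D=(6.00,0)
B = A + 3.00·(cos36°, sin36°) = (2.4271, 1.7634)
|BD| = 3.9844
circle(B,6.00) ∩ circle(D,9.00): a=-3.6548, h=4.7584
  candidates: C₊=(1.2555,7.6479) cross=18.959; C₋=(-2.9563,-0.8861) cross=-18.959
  mode + wants cross > 0 → take C=(1.2555,7.6479) (cross=18.959)
ex = (C−B)/|BC| = (-0.1953,0.9808); ey = (-0.9808,-0.1953)
P = B + -2.17·ex + 3.39·ey = (-0.4740,-1.0268)

-0.47 -1.03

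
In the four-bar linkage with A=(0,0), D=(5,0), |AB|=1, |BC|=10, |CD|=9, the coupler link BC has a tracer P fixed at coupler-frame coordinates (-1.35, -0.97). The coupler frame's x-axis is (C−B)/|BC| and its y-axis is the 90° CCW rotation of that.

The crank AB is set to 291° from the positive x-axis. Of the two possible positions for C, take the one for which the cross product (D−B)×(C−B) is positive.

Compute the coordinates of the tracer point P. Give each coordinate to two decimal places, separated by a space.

0.96 -2.48

A=(0,0), D=(5.00,0)
B = A + 1.00·(cos291°, sin291°) = (0.3584, -0.9336)
|BD| = 4.7346
circle(B,10.00) ∩ circle(D,9.00): a=4.3738, h=8.9928
  candidates: C₊=(2.8731,8.7451) cross=42.577; C₋=(6.4195,-8.8873) cross=-42.577
  mode + wants cross > 0 → take C=(2.8731,8.7451) (cross=42.577)
ex = (C−B)/|BC| = (0.2515,0.9679); ey = (-0.9679,0.2515)
P = B + -1.35·ex + -0.97·ey = (0.9577,-2.4841)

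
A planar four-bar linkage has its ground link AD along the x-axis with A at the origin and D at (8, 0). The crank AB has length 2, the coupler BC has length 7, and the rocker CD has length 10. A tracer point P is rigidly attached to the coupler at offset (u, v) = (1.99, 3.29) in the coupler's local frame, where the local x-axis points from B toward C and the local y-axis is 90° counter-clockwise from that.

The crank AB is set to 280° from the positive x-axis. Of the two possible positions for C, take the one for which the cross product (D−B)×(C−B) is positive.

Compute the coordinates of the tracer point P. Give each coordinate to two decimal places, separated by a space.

-3.20 -0.49

A=(0,0), D=(8.00,0)
B = A + 2.00·(cos280°, sin280°) = (0.3473, -1.9696)
|BD| = 7.9021
circle(B,7.00) ∩ circle(D,10.00): a=0.7241, h=6.9625
  candidates: C₊=(-0.6869,4.9536) cross=55.018; C₋=(2.7839,-8.5318) cross=-55.018
  mode + wants cross > 0 → take C=(-0.6869,4.9536) (cross=55.018)
ex = (C−B)/|BC| = (-0.1477,0.9890); ey = (-0.9890,-0.1477)
P = B + 1.99·ex + 3.29·ey = (-3.2006,-0.4875)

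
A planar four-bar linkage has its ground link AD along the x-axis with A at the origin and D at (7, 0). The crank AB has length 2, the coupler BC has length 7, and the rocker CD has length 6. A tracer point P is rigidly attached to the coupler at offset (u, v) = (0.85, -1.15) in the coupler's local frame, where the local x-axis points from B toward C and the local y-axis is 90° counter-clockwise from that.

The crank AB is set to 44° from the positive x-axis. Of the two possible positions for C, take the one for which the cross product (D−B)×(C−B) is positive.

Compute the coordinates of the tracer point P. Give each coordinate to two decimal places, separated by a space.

2.84 1.08

A=(0,0), D=(7.00,0)
B = A + 2.00·(cos44°, sin44°) = (1.4387, 1.3893)
|BD| = 5.7322
circle(B,7.00) ∩ circle(D,6.00): a=4.0001, h=5.7445
  candidates: C₊=(6.7118,5.9931) cross=32.929; C₋=(3.9272,-5.1534) cross=-32.929
  mode + wants cross > 0 → take C=(6.7118,5.9931) (cross=32.929)
ex = (C−B)/|BC| = (0.7533,0.6577); ey = (-0.6577,0.7533)
P = B + 0.85·ex + -1.15·ey = (2.8353,1.0821)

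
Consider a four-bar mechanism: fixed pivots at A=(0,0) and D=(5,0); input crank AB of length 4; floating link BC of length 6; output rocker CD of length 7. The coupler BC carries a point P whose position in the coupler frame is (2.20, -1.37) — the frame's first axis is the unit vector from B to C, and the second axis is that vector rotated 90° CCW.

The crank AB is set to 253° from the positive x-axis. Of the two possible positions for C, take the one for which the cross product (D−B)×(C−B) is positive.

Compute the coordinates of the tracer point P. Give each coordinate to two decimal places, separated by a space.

A=(0,0), D=(5.00,0)
B = A + 4.00·(cos253°, sin253°) = (-1.1695, -3.8252)
|BD| = 7.2591
circle(B,6.00) ∩ circle(D,7.00): a=2.7341, h=5.3408
  candidates: C₊=(-1.6601,2.1547) cross=38.770; C₋=(3.9686,-6.9236) cross=-38.770
  mode + wants cross > 0 → take C=(-1.6601,2.1547) (cross=38.770)
ex = (C−B)/|BC| = (-0.0818,0.9967); ey = (-0.9967,-0.0818)
P = B + 2.20·ex + -1.37·ey = (0.0160,-1.5206)

0.02 -1.52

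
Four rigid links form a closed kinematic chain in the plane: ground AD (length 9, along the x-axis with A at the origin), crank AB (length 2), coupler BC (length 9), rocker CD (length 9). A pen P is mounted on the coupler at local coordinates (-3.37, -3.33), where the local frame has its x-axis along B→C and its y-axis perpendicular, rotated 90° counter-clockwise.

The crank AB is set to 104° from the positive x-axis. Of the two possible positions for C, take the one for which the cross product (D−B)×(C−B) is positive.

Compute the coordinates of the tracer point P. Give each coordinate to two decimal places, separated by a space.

A=(0,0), D=(9.00,0)
B = A + 2.00·(cos104°, sin104°) = (-0.4838, 1.9406)
|BD| = 9.6804
circle(B,9.00) ∩ circle(D,9.00): a=4.8402, h=7.5877
  candidates: C₊=(5.7792,8.4039) cross=73.451; C₋=(2.7370,-6.4633) cross=-73.451
  mode + wants cross > 0 → take C=(5.7792,8.4039) (cross=73.451)
ex = (C−B)/|BC| = (0.6959,0.7181); ey = (-0.7181,0.6959)
P = B + -3.37·ex + -3.33·ey = (-0.4376,-2.7969)

-0.44 -2.80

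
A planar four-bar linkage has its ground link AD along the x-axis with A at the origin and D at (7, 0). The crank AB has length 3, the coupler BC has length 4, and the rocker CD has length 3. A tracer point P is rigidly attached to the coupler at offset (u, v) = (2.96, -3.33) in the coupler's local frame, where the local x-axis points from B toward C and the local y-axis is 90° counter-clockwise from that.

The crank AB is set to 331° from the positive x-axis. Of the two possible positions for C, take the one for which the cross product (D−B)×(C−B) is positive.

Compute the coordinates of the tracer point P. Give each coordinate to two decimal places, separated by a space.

A=(0,0), D=(7.00,0)
B = A + 3.00·(cos331°, sin331°) = (2.6239, -1.4544)
|BD| = 4.6115
circle(B,4.00) ∩ circle(D,3.00): a=3.0647, h=2.5705
  candidates: C₊=(4.7215,1.9515) cross=11.854; C₋=(6.3429,-2.9271) cross=-11.854
  mode + wants cross > 0 → take C=(4.7215,1.9515) (cross=11.854)
ex = (C−B)/|BC| = (0.5244,0.8515); ey = (-0.8515,0.5244)
P = B + 2.96·ex + -3.33·ey = (7.0115,-0.6803)

7.01 -0.68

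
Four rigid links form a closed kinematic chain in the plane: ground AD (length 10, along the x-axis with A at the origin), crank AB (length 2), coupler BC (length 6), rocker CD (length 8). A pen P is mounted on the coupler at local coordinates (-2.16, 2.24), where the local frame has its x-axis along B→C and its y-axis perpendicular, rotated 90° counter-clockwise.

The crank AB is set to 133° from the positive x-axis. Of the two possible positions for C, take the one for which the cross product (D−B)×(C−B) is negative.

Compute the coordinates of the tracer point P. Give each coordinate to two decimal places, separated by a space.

-1.11 4.56

A=(0,0), D=(10.00,0)
B = A + 2.00·(cos133°, sin133°) = (-1.3640, 1.4627)
|BD| = 11.4577
circle(B,6.00) ∩ circle(D,8.00): a=4.5070, h=3.9607
  candidates: C₊=(3.6117,4.8156) cross=45.381; C₋=(2.6005,-3.0409) cross=-45.381
  mode - wants cross < 0 → take C=(2.6005,-3.0409) (cross=-45.381)
ex = (C−B)/|BC| = (0.6607,-0.7506); ey = (0.7506,0.6607)
P = B + -2.16·ex + 2.24·ey = (-1.1099,4.5641)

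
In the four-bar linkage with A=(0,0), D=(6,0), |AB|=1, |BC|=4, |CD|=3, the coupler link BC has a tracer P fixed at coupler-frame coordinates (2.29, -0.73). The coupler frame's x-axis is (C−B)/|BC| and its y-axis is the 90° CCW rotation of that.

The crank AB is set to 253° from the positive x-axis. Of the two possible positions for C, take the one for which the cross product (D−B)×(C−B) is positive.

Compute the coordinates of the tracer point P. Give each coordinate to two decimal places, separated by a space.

2.06 -0.45

A=(0,0), D=(6.00,0)
B = A + 1.00·(cos253°, sin253°) = (-0.2924, -0.9563)
|BD| = 6.3646
circle(B,4.00) ∩ circle(D,3.00): a=3.7322, h=1.4389
  candidates: C₊=(3.1813,1.0271) cross=9.158; C₋=(3.6137,-1.8181) cross=-9.158
  mode + wants cross > 0 → take C=(3.1813,1.0271) (cross=9.158)
ex = (C−B)/|BC| = (0.8684,0.4958); ey = (-0.4958,0.8684)
P = B + 2.29·ex + -0.73·ey = (2.0583,-0.4548)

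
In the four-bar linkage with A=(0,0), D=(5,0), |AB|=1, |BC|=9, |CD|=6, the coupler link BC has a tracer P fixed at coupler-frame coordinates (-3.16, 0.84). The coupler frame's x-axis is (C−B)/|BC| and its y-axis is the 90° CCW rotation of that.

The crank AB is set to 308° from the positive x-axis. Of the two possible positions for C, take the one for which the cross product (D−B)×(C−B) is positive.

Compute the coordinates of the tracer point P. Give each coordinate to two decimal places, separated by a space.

-2.18 -2.49

A=(0,0), D=(5.00,0)
B = A + 1.00·(cos308°, sin308°) = (0.6157, -0.7880)
|BD| = 4.4546
circle(B,9.00) ∩ circle(D,6.00): a=7.2783, h=5.2940
  candidates: C₊=(6.8426,5.7101) cross=23.583; C₋=(8.7156,-4.7110) cross=-23.583
  mode + wants cross > 0 → take C=(6.8426,5.7101) (cross=23.583)
ex = (C−B)/|BC| = (0.6919,0.7220); ey = (-0.7220,0.6919)
P = B + -3.16·ex + 0.84·ey = (-2.1772,-2.4884)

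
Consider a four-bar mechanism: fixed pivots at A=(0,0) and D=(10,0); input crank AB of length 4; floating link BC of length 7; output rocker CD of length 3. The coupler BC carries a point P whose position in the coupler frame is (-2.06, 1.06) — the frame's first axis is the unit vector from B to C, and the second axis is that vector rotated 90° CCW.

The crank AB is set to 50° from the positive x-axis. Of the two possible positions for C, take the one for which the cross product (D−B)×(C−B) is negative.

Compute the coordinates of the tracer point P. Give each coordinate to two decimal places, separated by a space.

1.83 5.26

A=(0,0), D=(10.00,0)
B = A + 4.00·(cos50°, sin50°) = (2.5712, 3.0642)
|BD| = 8.0360
circle(B,7.00) ∩ circle(D,3.00): a=6.5068, h=2.5810
  candidates: C₊=(9.5705,2.9691) cross=20.741; C₋=(7.6022,-1.8029) cross=-20.741
  mode - wants cross < 0 → take C=(7.6022,-1.8029) (cross=-20.741)
ex = (C−B)/|BC| = (0.7187,-0.6953); ey = (0.6953,0.7187)
P = B + -2.06·ex + 1.06·ey = (1.8276,5.2583)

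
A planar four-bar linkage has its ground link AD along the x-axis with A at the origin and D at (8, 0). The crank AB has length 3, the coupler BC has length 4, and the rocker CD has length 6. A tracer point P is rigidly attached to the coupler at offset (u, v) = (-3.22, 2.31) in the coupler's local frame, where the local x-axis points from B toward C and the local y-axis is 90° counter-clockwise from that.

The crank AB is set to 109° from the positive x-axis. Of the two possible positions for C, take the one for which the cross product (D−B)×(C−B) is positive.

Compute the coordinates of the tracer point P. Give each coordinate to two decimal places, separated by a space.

-4.45 4.75

A=(0,0), D=(8.00,0)
B = A + 3.00·(cos109°, sin109°) = (-0.9767, 2.8366)
|BD| = 9.4142
circle(B,4.00) ∩ circle(D,6.00): a=3.6449, h=1.6477
  candidates: C₊=(2.9952,3.3094) cross=15.512; C₋=(2.0023,0.1672) cross=-15.512
  mode + wants cross > 0 → take C=(2.9952,3.3094) (cross=15.512)
ex = (C−B)/|BC| = (0.9930,0.1182); ey = (-0.1182,0.9930)
P = B + -3.22·ex + 2.31·ey = (-4.4472,4.7497)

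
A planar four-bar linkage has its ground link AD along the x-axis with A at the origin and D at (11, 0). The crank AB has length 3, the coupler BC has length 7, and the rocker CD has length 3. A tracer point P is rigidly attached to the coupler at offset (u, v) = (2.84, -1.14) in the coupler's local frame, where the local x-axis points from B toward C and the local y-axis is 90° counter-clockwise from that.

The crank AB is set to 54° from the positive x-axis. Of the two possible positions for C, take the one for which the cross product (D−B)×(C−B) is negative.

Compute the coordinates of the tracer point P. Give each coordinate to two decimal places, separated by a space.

3.82 0.16

A=(0,0), D=(11.00,0)
B = A + 3.00·(cos54°, sin54°) = (1.7634, 2.4271)
|BD| = 9.5502
circle(B,7.00) ∩ circle(D,3.00): a=6.8693, h=1.3464
  candidates: C₊=(8.7493,1.9835) cross=12.858; C₋=(8.0650,-0.6209) cross=-12.858
  mode - wants cross < 0 → take C=(8.0650,-0.6209) (cross=-12.858)
ex = (C−B)/|BC| = (0.9002,-0.4354); ey = (0.4354,0.9002)
P = B + 2.84·ex + -1.14·ey = (3.8236,0.1642)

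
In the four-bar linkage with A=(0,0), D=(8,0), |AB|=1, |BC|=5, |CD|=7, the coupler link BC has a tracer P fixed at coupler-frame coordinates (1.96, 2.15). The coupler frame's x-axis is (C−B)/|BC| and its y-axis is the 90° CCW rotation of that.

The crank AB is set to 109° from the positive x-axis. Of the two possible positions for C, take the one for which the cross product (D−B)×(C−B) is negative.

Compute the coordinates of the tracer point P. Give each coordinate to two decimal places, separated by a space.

A=(0,0), D=(8.00,0)
B = A + 1.00·(cos109°, sin109°) = (-0.3256, 0.9455)
|BD| = 8.3791
circle(B,5.00) ∩ circle(D,7.00): a=2.7574, h=4.1709
  candidates: C₊=(2.8849,4.7787) cross=34.949; C₋=(1.9436,-3.5099) cross=-34.949
  mode - wants cross < 0 → take C=(1.9436,-3.5099) (cross=-34.949)
ex = (C−B)/|BC| = (0.4538,-0.8911); ey = (0.8911,0.4538)
P = B + 1.96·ex + 2.15·ey = (2.4798,0.1747)

2.48 0.17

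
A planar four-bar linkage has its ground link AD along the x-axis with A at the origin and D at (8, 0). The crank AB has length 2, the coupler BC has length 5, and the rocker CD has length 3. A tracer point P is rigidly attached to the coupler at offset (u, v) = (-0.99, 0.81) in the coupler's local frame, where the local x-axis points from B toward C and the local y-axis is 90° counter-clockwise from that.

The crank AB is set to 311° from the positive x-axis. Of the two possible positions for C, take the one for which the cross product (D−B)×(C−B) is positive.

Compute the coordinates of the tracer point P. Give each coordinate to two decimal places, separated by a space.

0.04 -1.43

A=(0,0), D=(8.00,0)
B = A + 2.00·(cos311°, sin311°) = (1.3121, -1.5094)
|BD| = 6.8561
circle(B,5.00) ∩ circle(D,3.00): a=4.5949, h=1.9715
  candidates: C₊=(5.3602,1.4253) cross=13.517; C₋=(6.2283,-2.4210) cross=-13.517
  mode + wants cross > 0 → take C=(5.3602,1.4253) (cross=13.517)
ex = (C−B)/|BC| = (0.8096,0.5870); ey = (-0.5870,0.8096)
P = B + -0.99·ex + 0.81·ey = (0.0352,-1.4347)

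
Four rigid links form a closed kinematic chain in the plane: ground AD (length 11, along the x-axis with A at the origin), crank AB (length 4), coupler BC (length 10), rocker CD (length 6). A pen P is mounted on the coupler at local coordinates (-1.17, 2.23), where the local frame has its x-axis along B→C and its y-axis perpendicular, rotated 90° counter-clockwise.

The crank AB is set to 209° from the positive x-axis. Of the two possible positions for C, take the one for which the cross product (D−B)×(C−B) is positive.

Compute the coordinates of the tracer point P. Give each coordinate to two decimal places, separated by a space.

A=(0,0), D=(11.00,0)
B = A + 4.00·(cos209°, sin209°) = (-3.4985, -1.9392)
|BD| = 14.6276
circle(B,10.00) ∩ circle(D,6.00): a=9.5014, h=3.1181
  candidates: C₊=(5.5057,2.4110) cross=45.610; C₋=(6.3325,-3.7702) cross=-45.610
  mode + wants cross > 0 → take C=(5.5057,2.4110) (cross=45.610)
ex = (C−B)/|BC| = (0.9004,0.4350); ey = (-0.4350,0.9004)
P = B + -1.17·ex + 2.23·ey = (-5.5221,-0.4403)

-5.52 -0.44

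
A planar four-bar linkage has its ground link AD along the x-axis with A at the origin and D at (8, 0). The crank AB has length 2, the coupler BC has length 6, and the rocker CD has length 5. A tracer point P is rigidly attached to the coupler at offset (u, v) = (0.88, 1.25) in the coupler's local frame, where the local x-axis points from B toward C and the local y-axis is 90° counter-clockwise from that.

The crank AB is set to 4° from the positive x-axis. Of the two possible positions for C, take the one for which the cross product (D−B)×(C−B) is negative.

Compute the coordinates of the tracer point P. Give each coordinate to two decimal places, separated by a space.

A=(0,0), D=(8.00,0)
B = A + 2.00·(cos4°, sin4°) = (1.9951, 0.1395)
|BD| = 6.0065
circle(B,6.00) ∩ circle(D,5.00): a=3.9189, h=4.5434
  candidates: C₊=(6.0185,4.5906) cross=27.290; C₋=(5.8075,-4.4936) cross=-27.290
  mode - wants cross < 0 → take C=(5.8075,-4.4936) (cross=-27.290)
ex = (C−B)/|BC| = (0.6354,-0.7722); ey = (0.7722,0.6354)
P = B + 0.88·ex + 1.25·ey = (3.5195,0.2542)

3.52 0.25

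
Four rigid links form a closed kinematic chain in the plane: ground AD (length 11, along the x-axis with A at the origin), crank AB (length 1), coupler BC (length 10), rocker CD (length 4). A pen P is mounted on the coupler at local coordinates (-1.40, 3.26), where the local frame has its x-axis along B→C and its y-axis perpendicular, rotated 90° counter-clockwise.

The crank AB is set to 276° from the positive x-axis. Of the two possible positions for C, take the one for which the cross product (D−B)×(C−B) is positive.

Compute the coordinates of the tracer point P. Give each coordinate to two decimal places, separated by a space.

-2.61 1.29

A=(0,0), D=(11.00,0)
B = A + 1.00·(cos276°, sin276°) = (0.1045, -0.9945)
|BD| = 10.9408
circle(B,10.00) ∩ circle(D,4.00): a=9.3092, h=3.6521
  candidates: C₊=(9.0432,3.4887) cross=39.957; C₋=(9.7072,-3.7853) cross=-39.957
  mode + wants cross > 0 → take C=(9.0432,3.4887) (cross=39.957)
ex = (C−B)/|BC| = (0.8939,0.4483); ey = (-0.4483,0.8939)
P = B + -1.40·ex + 3.26·ey = (-2.6084,1.2918)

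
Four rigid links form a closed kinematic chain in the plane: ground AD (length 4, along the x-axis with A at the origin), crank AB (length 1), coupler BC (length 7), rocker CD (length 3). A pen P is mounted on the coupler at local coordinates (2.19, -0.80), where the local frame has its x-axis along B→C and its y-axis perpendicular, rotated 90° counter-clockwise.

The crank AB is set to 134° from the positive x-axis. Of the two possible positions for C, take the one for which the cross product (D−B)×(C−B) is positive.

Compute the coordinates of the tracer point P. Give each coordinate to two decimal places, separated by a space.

A=(0,0), D=(4.00,0)
B = A + 1.00·(cos134°, sin134°) = (-0.6947, 0.7193)
|BD| = 4.7494
circle(B,7.00) ∩ circle(D,3.00): a=6.5857, h=2.3723
  candidates: C₊=(6.1744,2.0669) cross=11.267; C₋=(5.4558,-2.6231) cross=-11.267
  mode + wants cross > 0 → take C=(6.1744,2.0669) (cross=11.267)
ex = (C−B)/|BC| = (0.9813,0.1925); ey = (-0.1925,0.9813)
P = B + 2.19·ex + -0.80·ey = (1.6084,0.3559)

1.61 0.36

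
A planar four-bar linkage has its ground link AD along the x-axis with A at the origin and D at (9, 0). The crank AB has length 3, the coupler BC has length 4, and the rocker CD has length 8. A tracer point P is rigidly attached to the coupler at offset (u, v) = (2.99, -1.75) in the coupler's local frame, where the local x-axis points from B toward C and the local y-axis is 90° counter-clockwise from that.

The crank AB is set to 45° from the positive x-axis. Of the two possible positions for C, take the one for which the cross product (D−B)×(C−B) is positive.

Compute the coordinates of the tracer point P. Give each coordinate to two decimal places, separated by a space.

4.82 4.29

A=(0,0), D=(9.00,0)
B = A + 3.00·(cos45°, sin45°) = (2.1213, 2.1213)
|BD| = 7.1983
circle(B,4.00) ∩ circle(D,8.00): a=0.2651, h=3.9912
  candidates: C₊=(3.5508,5.8572) cross=28.730; C₋=(1.1984,-1.7708) cross=-28.730
  mode + wants cross > 0 → take C=(3.5508,5.8572) (cross=28.730)
ex = (C−B)/|BC| = (0.3574,0.9340); ey = (-0.9340,0.3574)
P = B + 2.99·ex + -1.75·ey = (4.8243,4.2885)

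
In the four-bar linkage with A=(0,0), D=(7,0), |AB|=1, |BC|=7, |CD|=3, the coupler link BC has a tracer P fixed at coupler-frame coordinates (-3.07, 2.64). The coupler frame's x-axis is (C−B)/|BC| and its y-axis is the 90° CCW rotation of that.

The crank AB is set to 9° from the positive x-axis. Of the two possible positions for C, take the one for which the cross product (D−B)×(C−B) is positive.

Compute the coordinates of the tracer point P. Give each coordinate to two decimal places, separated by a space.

A=(0,0), D=(7.00,0)
B = A + 1.00·(cos9°, sin9°) = (0.9877, 0.1564)
|BD| = 6.0143
circle(B,7.00) ∩ circle(D,3.00): a=6.3326, h=2.9831
  candidates: C₊=(7.3957,2.9738) cross=17.941; C₋=(7.2405,-2.9903) cross=-17.941
  mode + wants cross > 0 → take C=(7.3957,2.9738) (cross=17.941)
ex = (C−B)/|BC| = (0.9154,0.4025); ey = (-0.4025,0.9154)
P = B + -3.07·ex + 2.64·ey = (-2.8852,1.3376)

-2.89 1.34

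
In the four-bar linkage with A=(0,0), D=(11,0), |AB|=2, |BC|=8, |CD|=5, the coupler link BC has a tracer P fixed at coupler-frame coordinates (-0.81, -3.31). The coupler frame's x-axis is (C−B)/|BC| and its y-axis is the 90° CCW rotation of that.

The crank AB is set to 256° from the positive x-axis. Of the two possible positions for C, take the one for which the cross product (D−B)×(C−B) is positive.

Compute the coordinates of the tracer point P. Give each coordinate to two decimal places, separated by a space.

A=(0,0), D=(11.00,0)
B = A + 2.00·(cos256°, sin256°) = (-0.4838, -1.9406)
|BD| = 11.6467
circle(B,8.00) ∩ circle(D,5.00): a=7.4976, h=2.7903
  candidates: C₊=(6.4441,2.0599) cross=32.497; C₋=(7.3739,-3.4426) cross=-32.497
  mode + wants cross > 0 → take C=(6.4441,2.0599) (cross=32.497)
ex = (C−B)/|BC| = (0.8660,0.5001); ey = (-0.5001,0.8660)
P = B + -0.81·ex + -3.31·ey = (0.4699,-5.2121)

0.47 -5.21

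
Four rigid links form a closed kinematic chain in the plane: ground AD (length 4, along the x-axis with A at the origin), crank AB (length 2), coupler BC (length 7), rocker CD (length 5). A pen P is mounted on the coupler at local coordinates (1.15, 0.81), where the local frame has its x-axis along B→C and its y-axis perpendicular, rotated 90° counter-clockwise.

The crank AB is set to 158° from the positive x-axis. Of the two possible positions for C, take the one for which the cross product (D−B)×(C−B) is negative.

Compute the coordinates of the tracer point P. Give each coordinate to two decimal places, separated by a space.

-0.51 0.34

A=(0,0), D=(4.00,0)
B = A + 2.00·(cos158°, sin158°) = (-1.8544, 0.7492)
|BD| = 5.9021
circle(B,7.00) ∩ circle(D,5.00): a=4.9842, h=4.9150
  candidates: C₊=(3.7135,4.9918) cross=29.009; C₋=(2.4656,-4.7587) cross=-29.009
  mode - wants cross < 0 → take C=(2.4656,-4.7587) (cross=-29.009)
ex = (C−B)/|BC| = (0.6171,-0.7869); ey = (0.7869,0.6171)
P = B + 1.15·ex + 0.81·ey = (-0.5073,0.3442)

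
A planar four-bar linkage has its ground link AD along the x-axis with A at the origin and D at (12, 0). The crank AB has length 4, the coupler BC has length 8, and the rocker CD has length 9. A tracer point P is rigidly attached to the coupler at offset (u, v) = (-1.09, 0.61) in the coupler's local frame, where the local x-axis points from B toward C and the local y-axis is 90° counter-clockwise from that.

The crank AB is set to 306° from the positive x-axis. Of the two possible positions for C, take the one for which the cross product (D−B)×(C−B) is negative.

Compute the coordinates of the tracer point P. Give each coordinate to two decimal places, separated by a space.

1.89 -2.07

A=(0,0), D=(12.00,0)
B = A + 4.00·(cos306°, sin306°) = (2.3511, -3.2361)
|BD| = 10.1771
circle(B,8.00) ∩ circle(D,9.00): a=4.2533, h=6.7756
  candidates: C₊=(4.2292,4.5404) cross=68.956; C₋=(8.5382,-8.3076) cross=-68.956
  mode - wants cross < 0 → take C=(8.5382,-8.3076) (cross=-68.956)
ex = (C−B)/|BC| = (0.7734,-0.6339); ey = (0.6339,0.7734)
P = B + -1.09·ex + 0.61·ey = (1.8949,-2.0733)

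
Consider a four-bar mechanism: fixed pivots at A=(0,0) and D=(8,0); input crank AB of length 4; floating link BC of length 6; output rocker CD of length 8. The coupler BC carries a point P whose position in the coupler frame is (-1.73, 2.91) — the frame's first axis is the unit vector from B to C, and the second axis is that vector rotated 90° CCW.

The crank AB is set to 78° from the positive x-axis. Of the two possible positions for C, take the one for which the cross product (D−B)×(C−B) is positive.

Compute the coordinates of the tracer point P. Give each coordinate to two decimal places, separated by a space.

A=(0,0), D=(8.00,0)
B = A + 4.00·(cos78°, sin78°) = (0.8316, 3.9126)
|BD| = 8.1666
circle(B,6.00) ∩ circle(D,8.00): a=2.3690, h=5.5125
  candidates: C₊=(5.5521,7.6163) cross=45.019; C₋=(0.2701,-2.0611) cross=-45.019
  mode + wants cross > 0 → take C=(5.5521,7.6163) (cross=45.019)
ex = (C−B)/|BC| = (0.7867,0.6173); ey = (-0.6173,0.7867)
P = B + -1.73·ex + 2.91·ey = (-2.3257,5.1341)

-2.33 5.13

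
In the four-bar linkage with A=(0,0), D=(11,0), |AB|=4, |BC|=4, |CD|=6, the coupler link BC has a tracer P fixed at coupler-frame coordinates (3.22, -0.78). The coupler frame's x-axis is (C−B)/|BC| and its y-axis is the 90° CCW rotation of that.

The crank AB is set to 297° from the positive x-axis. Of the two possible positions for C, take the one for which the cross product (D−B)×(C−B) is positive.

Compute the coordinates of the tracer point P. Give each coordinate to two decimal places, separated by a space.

4.93 -2.45

A=(0,0), D=(11.00,0)
B = A + 4.00·(cos297°, sin297°) = (1.8160, -3.5640)
|BD| = 9.8513
circle(B,4.00) ∩ circle(D,6.00): a=3.9106, h=0.8411
  candidates: C₊=(5.1574,-1.3652) cross=8.286; C₋=(5.7659,-2.9333) cross=-8.286
  mode + wants cross > 0 → take C=(5.1574,-1.3652) (cross=8.286)
ex = (C−B)/|BC| = (0.8354,0.5497); ey = (-0.5497,0.8354)
P = B + 3.22·ex + -0.78·ey = (4.9346,-2.4455)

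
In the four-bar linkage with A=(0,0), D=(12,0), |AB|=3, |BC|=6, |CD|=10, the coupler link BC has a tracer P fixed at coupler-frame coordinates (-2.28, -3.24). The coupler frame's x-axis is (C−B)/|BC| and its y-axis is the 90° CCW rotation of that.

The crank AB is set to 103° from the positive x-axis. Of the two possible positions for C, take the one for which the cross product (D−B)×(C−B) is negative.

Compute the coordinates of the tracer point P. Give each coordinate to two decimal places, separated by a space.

-4.62 3.32

A=(0,0), D=(12.00,0)
B = A + 3.00·(cos103°, sin103°) = (-0.6749, 2.9231)
|BD| = 13.0076
circle(B,6.00) ∩ circle(D,10.00): a=4.0437, h=4.4327
  candidates: C₊=(4.2615,6.3337) cross=57.658; C₋=(2.2693,-2.3049) cross=-57.658
  mode - wants cross < 0 → take C=(2.2693,-2.3049) (cross=-57.658)
ex = (C−B)/|BC| = (0.4907,-0.8713); ey = (0.8713,0.4907)
P = B + -2.28·ex + -3.24·ey = (-4.6167,3.3199)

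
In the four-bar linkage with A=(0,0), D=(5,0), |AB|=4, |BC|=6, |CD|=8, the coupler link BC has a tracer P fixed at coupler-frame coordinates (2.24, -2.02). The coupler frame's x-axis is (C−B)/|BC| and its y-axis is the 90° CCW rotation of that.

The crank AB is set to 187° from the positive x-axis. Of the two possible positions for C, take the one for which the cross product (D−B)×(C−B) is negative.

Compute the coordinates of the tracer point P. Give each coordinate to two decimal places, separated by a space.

A=(0,0), D=(5.00,0)
B = A + 4.00·(cos187°, sin187°) = (-3.9702, -0.4875)
|BD| = 8.9834
circle(B,6.00) ∩ circle(D,8.00): a=2.9333, h=5.2341
  candidates: C₊=(-1.3252,4.8981) cross=47.020; C₋=(-0.7572,-5.5547) cross=-47.020
  mode - wants cross < 0 → take C=(-0.7572,-5.5547) (cross=-47.020)
ex = (C−B)/|BC| = (0.5355,-0.8445); ey = (0.8445,0.5355)
P = B + 2.24·ex + -2.02·ey = (-4.4766,-3.4609)

-4.48 -3.46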